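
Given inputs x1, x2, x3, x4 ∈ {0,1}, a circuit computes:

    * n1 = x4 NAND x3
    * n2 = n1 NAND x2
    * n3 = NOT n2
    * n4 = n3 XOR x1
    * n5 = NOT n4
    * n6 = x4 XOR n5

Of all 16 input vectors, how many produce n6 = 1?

8

n6 = x4 XOR n5 must be 1, so x4 and n5 differ.
Enumerating the 16 input combinations, 8 give n6 = 1 and 8 give n6 = 0.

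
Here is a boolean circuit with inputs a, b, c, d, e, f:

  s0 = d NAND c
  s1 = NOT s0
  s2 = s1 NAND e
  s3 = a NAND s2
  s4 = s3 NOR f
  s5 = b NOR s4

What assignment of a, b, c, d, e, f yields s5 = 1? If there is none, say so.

Check with a=0, b=0, c=1, d=0, e=0, f=0:
s0 = d NAND c = 0 NAND 1 = 1
s1 = NOT s0 = NOT 1 = 0
s2 = s1 NAND e = 0 NAND 0 = 1
s3 = a NAND s2 = 0 NAND 1 = 1
s4 = s3 NOR f = 1 NOR 0 = 0
s5 = b NOR s4 = 0 NOR 0 = 1
So s5 = 1 as required.

a=0, b=0, c=1, d=0, e=0, f=0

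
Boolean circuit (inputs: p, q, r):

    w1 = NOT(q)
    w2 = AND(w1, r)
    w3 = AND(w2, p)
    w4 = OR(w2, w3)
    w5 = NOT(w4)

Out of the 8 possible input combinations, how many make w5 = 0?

w5 = NOT(w4) must be 0, so w4 = 1.
w4 = OR(w2, w3) must be 1, so at least one of w2, w3 is 1.
Satisfying assignments:
  p=0, q=0, r=1
  p=1, q=0, r=1

2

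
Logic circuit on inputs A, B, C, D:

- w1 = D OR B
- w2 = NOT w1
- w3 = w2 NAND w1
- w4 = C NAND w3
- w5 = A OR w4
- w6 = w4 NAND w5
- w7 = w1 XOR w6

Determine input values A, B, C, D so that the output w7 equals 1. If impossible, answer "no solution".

w7 = w1 XOR w6 must be 1, so w1 and w6 differ.
Check with A=1 B=0 C=0 D=1:
w1 = D OR B = 1 OR 0 = 1
w2 = NOT w1 = NOT 1 = 0
w3 = w2 NAND w1 = 0 NAND 1 = 1
w4 = C NAND w3 = 0 NAND 1 = 1
w5 = A OR w4 = 1 OR 1 = 1
w6 = w4 NAND w5 = 1 NAND 1 = 0
w7 = w1 XOR w6 = 1 XOR 0 = 1
So w7 = 1 as required.

A=1 B=0 C=0 D=1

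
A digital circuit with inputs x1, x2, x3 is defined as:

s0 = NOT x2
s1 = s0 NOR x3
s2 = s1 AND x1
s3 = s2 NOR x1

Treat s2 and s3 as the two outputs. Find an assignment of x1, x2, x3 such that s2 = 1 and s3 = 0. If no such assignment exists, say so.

x1=1 x2=1 x3=0

Check with x1=1 x2=1 x3=0:
s0 = NOT x2 = NOT 1 = 0
s1 = s0 NOR x3 = 0 NOR 0 = 1
s2 = s1 AND x1 = 1 AND 1 = 1
s3 = s2 NOR x1 = 1 NOR 1 = 0
So s2 = 1 and s3 = 0.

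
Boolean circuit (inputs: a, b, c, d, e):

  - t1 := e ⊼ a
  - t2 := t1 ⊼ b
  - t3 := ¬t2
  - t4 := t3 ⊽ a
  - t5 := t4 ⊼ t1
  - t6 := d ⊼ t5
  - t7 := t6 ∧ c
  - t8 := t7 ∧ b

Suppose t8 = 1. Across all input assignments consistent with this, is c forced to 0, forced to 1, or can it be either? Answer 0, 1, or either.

t8 = t7 ∧ b must be 1, so both t7 = 1 and b = 1.
t7 = t6 ∧ c must be 1, so both t6 = 1 and c = 1.
Every assignment with t8 = 1 has c = 1; there are 4 such assignment(s).
  a=0, b=1, c=1, d=0, e=0
  a=0, b=1, c=1, d=0, e=1
  a=1, b=1, c=1, d=0, e=0
  a=1, b=1, c=1, d=0, e=1

1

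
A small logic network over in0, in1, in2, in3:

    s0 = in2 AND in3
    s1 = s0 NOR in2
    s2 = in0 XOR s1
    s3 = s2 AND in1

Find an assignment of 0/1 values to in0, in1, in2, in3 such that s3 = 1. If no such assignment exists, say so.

in0=0, in1=1, in2=0, in3=1

Check with in0=0, in1=1, in2=0, in3=1:
s0 = in2 AND in3 = 0 AND 1 = 0
s1 = s0 NOR in2 = 0 NOR 0 = 1
s2 = in0 XOR s1 = 0 XOR 1 = 1
s3 = s2 AND in1 = 1 AND 1 = 1
So s3 = 1 as required.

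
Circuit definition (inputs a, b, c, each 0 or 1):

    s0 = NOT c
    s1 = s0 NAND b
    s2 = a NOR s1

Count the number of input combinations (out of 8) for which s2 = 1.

s2 = a NOR s1 must be 1, so both a = 0 and s1 = 0.
s1 = s0 NAND b must be 0, so both s0 = 1 and b = 1.
Satisfying assignments:
  a=0, b=1, c=0

1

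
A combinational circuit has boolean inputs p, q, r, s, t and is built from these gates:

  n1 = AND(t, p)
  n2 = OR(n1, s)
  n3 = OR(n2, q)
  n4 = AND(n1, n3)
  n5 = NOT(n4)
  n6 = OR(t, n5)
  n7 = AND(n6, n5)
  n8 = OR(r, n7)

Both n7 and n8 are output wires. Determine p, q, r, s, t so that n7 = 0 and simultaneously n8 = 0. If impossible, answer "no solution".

p=1 q=1 r=0 s=0 t=1

Check with p=1 q=1 r=0 s=0 t=1:
n1 = AND(t, p) = AND(1, 1) = 1
n2 = OR(n1, s) = OR(1, 0) = 1
n3 = OR(n2, q) = OR(1, 1) = 1
n4 = AND(n1, n3) = AND(1, 1) = 1
n5 = NOT(n4) = NOT 1 = 0
n6 = OR(t, n5) = OR(1, 0) = 1
n7 = AND(n6, n5) = AND(1, 0) = 0
n8 = OR(r, n7) = OR(0, 0) = 0
So n7 = 0 and n8 = 0.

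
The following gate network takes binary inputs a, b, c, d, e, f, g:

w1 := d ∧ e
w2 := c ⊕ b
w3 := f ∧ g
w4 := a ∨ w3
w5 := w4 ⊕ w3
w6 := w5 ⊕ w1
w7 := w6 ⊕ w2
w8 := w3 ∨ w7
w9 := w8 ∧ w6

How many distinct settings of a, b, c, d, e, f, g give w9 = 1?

w9 = w8 ∧ w6 must be 1, so both w8 = 1 and w6 = 1.
Enumerating the 128 input combinations, 32 give w9 = 1 and 96 give w9 = 0.

32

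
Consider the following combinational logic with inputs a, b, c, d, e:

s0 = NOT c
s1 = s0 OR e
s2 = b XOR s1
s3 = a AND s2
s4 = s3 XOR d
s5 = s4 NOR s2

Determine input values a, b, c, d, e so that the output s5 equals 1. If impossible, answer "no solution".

a=1, b=1, c=0, d=0, e=1

s5 = s4 NOR s2 must be 1, so both s4 = 0 and s2 = 0.
s4 = s3 XOR d must be 0, so s3 and d are equal.
Check with a=1, b=1, c=0, d=0, e=1:
s0 = NOT c = NOT 0 = 1
s1 = s0 OR e = 1 OR 1 = 1
s2 = b XOR s1 = 1 XOR 1 = 0
s3 = a AND s2 = 1 AND 0 = 0
s4 = s3 XOR d = 0 XOR 0 = 0
s5 = s4 NOR s2 = 0 NOR 0 = 1
So s5 = 1 as required.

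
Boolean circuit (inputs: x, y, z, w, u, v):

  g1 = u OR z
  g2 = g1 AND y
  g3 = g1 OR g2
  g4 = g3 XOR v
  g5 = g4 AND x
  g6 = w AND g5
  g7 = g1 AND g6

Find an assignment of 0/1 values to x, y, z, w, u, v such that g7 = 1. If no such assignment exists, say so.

x=1 y=0 z=1 w=1 u=1 v=0

g7 = g1 AND g6 must be 1, so both g1 = 1 and g6 = 1.
Check with x=1 y=0 z=1 w=1 u=1 v=0:
g1 = u OR z = 1 OR 1 = 1
g2 = g1 AND y = 1 AND 0 = 0
g3 = g1 OR g2 = 1 OR 0 = 1
g4 = g3 XOR v = 1 XOR 0 = 1
g5 = g4 AND x = 1 AND 1 = 1
g6 = w AND g5 = 1 AND 1 = 1
g7 = g1 AND g6 = 1 AND 1 = 1
So g7 = 1 as required.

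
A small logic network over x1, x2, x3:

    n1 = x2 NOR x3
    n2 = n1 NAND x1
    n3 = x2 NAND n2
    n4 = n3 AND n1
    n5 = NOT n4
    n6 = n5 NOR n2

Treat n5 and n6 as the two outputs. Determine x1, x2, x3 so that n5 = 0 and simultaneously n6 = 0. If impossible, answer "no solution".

Check with x1=0, x2=0, x3=0:
n1 = x2 NOR x3 = 0 NOR 0 = 1
n2 = n1 NAND x1 = 1 NAND 0 = 1
n3 = x2 NAND n2 = 0 NAND 1 = 1
n4 = n3 AND n1 = 1 AND 1 = 1
n5 = NOT n4 = NOT 1 = 0
n6 = n5 NOR n2 = 0 NOR 1 = 0
So n5 = 0 and n6 = 0.

x1=0, x2=0, x3=0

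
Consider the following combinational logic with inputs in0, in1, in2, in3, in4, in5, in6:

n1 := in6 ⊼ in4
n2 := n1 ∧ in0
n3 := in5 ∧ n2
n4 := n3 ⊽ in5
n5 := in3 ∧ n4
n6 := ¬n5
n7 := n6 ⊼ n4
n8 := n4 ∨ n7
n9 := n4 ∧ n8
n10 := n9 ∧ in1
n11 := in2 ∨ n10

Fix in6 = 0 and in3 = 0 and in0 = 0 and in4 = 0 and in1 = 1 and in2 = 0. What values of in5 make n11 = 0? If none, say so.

in5=1

Check with in6 = 0 and in3 = 0 and in0 = 0 and in4 = 0 and in1 = 1 and in2 = 0 and in5=1:
n1 = in6 ⊼ in4 = 0 ⊼ 0 = 1
n2 = n1 ∧ in0 = 1 ∧ 0 = 0
n3 = in5 ∧ n2 = 1 ∧ 0 = 0
n4 = n3 ⊽ in5 = 0 ⊽ 1 = 0
n5 = in3 ∧ n4 = 0 ∧ 0 = 0
n6 = ¬n5 = ¬0 = 1
n7 = n6 ⊼ n4 = 1 ⊼ 0 = 1
n8 = n4 ∨ n7 = 0 ∨ 1 = 1
n9 = n4 ∧ n8 = 0 ∧ 1 = 0
n10 = n9 ∧ in1 = 0 ∧ 1 = 0
n11 = in2 ∨ n10 = 0 ∨ 0 = 0
So n11 = 0.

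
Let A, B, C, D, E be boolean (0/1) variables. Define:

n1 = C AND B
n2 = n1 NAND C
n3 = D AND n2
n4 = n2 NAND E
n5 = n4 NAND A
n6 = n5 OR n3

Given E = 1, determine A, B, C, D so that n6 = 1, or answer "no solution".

n6 = n5 OR n3 must be 1, so at least one of n5, n3 is 1.
Check with E = 1 and A=0, B=1, C=1, D=0:
n1 = C AND B = 1 AND 1 = 1
n2 = n1 NAND C = 1 NAND 1 = 0
n3 = D AND n2 = 0 AND 0 = 0
n4 = n2 NAND E = 0 NAND 1 = 1
n5 = n4 NAND A = 1 NAND 0 = 1
n6 = n5 OR n3 = 1 OR 0 = 1
So n6 = 1.

A=0, B=1, C=1, D=0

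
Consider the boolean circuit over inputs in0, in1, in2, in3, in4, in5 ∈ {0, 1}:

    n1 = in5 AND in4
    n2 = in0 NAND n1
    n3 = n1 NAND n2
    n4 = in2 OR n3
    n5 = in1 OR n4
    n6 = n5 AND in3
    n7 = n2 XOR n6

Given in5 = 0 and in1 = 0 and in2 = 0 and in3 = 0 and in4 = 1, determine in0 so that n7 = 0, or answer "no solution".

With in5 = 0 and in1 = 0 and in2 = 0 and in3 = 0 and in4 = 1 fixed, none of the 2 settings of in0 give n7 = 0.
For example, with in0=1:
n1 = in5 AND in4 = 0 AND 1 = 0
n2 = in0 NAND n1 = 1 NAND 0 = 1
n3 = n1 NAND n2 = 0 NAND 1 = 1
n4 = in2 OR n3 = 0 OR 1 = 1
n5 = in1 OR n4 = 0 OR 1 = 1
n6 = n5 AND in3 = 1 AND 0 = 0
n7 = n2 XOR n6 = 1 XOR 0 = 1
giving n7 = 1 ≠ 0.

no solution exists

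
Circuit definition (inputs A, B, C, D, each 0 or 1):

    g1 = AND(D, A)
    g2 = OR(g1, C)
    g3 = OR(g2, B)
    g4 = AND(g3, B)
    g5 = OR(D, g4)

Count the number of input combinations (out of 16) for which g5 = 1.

12

g5 = OR(D, g4) must be 1, so at least one of D, g4 is 1.
Enumerating the 16 input combinations, 12 give g5 = 1 and 4 give g5 = 0.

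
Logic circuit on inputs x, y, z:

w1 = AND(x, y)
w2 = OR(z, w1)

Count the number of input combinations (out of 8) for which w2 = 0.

3

w2 = OR(z, w1) must be 0, so both z = 0 and w1 = 0.
w1 = AND(x, y) must be 0, so at least one of x, y is 0.
Satisfying assignments:
  x=0, y=0, z=0
  x=0, y=1, z=0
  x=1, y=0, z=0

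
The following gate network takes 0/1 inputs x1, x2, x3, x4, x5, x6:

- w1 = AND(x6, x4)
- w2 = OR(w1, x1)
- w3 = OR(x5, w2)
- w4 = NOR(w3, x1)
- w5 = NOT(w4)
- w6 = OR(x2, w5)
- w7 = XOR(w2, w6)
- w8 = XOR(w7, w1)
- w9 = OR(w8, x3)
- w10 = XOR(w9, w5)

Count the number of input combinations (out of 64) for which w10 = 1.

w10 = XOR(w9, w5) must be 1, so w9 and w5 differ.
Enumerating the 64 input combinations, 21 give w10 = 1 and 43 give w10 = 0.

21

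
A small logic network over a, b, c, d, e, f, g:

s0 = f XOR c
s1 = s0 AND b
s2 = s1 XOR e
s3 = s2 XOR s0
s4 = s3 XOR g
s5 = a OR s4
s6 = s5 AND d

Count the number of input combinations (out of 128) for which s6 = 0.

80

s6 = s5 AND d must be 0, so at least one of s5, d is 0.
Enumerating the 128 input combinations, 80 give s6 = 0 and 48 give s6 = 1.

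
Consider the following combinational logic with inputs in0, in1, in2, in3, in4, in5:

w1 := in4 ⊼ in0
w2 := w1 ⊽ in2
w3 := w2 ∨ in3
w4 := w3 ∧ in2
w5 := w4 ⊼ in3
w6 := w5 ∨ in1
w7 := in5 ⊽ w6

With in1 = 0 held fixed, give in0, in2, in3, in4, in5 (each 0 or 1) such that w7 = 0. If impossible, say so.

in0=1, in2=1, in3=1, in4=1, in5=1

w7 = in5 ⊽ w6 must be 0, so at least one of in5, w6 is 1.
Check with in1 = 0 and in0=1, in2=1, in3=1, in4=1, in5=1:
w1 = in4 ⊼ in0 = 1 ⊼ 1 = 0
w2 = w1 ⊽ in2 = 0 ⊽ 1 = 0
w3 = w2 ∨ in3 = 0 ∨ 1 = 1
w4 = w3 ∧ in2 = 1 ∧ 1 = 1
w5 = w4 ⊼ in3 = 1 ⊼ 1 = 0
w6 = w5 ∨ in1 = 0 ∨ 0 = 0
w7 = in5 ⊽ w6 = 1 ⊽ 0 = 0
So w7 = 0.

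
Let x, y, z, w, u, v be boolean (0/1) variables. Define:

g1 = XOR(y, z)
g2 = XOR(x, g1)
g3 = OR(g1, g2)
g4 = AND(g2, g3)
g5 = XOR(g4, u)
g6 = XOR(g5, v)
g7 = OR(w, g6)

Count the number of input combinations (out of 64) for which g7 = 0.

16

g7 = OR(w, g6) must be 0, so both w = 0 and g6 = 0.
g6 = XOR(g5, v) must be 0, so g5 and v are equal.
Enumerating the 64 input combinations, 16 give g7 = 0 and 48 give g7 = 1.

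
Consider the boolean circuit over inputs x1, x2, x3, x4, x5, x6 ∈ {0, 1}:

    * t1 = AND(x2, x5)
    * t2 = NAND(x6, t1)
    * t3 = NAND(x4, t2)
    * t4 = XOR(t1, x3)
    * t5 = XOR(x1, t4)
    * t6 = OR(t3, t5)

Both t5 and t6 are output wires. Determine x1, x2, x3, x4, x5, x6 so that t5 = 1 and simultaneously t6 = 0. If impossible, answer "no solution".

no solution exists

Across all 64 input combinations, none give both t5 = 1 and t6 = 0.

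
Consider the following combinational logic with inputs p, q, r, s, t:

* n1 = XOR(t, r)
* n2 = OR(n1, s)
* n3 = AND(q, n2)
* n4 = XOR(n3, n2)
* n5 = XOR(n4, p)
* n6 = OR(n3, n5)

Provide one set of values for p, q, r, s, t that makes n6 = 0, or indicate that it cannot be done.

n6 = OR(n3, n5) must be 0, so both n3 = 0 and n5 = 0.
n3 = AND(q, n2) must be 0, so at least one of q, n2 is 0.
n5 = XOR(n4, p) must be 0, so n4 and p are equal.
Check with p=1, q=0, r=1, s=1, t=0:
n1 = XOR(t, r) = XOR(0, 1) = 1
n2 = OR(n1, s) = OR(1, 1) = 1
n3 = AND(q, n2) = AND(0, 1) = 0
n4 = XOR(n3, n2) = XOR(0, 1) = 1
n5 = XOR(n4, p) = XOR(1, 1) = 0
n6 = OR(n3, n5) = OR(0, 0) = 0
So n6 = 0 as required.

p=1, q=0, r=1, s=1, t=0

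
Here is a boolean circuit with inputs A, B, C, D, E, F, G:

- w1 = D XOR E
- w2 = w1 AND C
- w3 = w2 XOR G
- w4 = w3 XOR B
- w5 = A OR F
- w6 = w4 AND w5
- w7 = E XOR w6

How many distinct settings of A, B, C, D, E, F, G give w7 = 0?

w7 = E XOR w6 must be 0, so E and w6 are equal.
Enumerating the 128 input combinations, 64 give w7 = 0 and 64 give w7 = 1.

64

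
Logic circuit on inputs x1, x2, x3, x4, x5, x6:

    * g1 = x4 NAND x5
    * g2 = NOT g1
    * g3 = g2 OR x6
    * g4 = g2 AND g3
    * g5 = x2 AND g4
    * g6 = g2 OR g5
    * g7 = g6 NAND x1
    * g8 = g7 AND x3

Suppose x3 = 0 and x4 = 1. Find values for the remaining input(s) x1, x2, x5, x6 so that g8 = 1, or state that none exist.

With x3 = 0 and x4 = 1 fixed, none of the 16 settings of x1, x2, x5, x6 give g8 = 1.
For example, with x1=1, x2=0, x5=1, x6=1:
g1 = x4 NAND x5 = 1 NAND 1 = 0
g2 = NOT g1 = NOT 0 = 1
g3 = g2 OR x6 = 1 OR 1 = 1
g4 = g2 AND g3 = 1 AND 1 = 1
g5 = x2 AND g4 = 0 AND 1 = 0
g6 = g2 OR g5 = 1 OR 0 = 1
g7 = g6 NAND x1 = 1 NAND 1 = 0
g8 = g7 AND x3 = 0 AND 0 = 0
giving g8 = 0 ≠ 1.

no solution exists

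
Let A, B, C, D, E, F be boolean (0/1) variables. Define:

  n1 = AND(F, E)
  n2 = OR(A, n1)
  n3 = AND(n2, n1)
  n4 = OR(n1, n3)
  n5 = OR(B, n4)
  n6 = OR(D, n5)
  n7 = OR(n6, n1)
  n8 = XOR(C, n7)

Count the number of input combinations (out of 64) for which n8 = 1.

n8 = XOR(C, n7) must be 1, so C and n7 differ.
Enumerating the 64 input combinations, 32 give n8 = 1 and 32 give n8 = 0.

32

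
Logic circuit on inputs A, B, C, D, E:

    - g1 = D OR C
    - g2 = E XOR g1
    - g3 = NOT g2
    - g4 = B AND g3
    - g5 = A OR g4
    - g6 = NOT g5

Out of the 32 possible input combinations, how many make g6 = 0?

g6 = NOT g5 must be 0, so g5 = 1.
g5 = A OR g4 must be 1, so at least one of A, g4 is 1.
Enumerating the 32 input combinations, 20 give g6 = 0 and 12 give g6 = 1.

20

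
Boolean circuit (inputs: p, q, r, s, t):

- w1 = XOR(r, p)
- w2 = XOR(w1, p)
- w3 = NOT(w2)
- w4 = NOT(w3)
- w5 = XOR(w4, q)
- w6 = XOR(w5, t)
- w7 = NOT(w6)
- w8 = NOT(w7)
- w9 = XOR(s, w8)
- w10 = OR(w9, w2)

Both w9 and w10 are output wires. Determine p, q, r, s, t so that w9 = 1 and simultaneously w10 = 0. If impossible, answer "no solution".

no solution exists

Across all 32 input combinations, none give both w9 = 1 and w10 = 0.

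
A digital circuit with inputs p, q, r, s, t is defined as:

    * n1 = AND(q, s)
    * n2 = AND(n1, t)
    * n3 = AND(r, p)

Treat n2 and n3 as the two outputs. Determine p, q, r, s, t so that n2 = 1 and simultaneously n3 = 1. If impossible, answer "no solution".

Check with p=1 q=1 r=1 s=1 t=1:
n1 = AND(q, s) = AND(1, 1) = 1
n2 = AND(n1, t) = AND(1, 1) = 1
n3 = AND(r, p) = AND(1, 1) = 1
So n2 = 1 and n3 = 1.

p=1 q=1 r=1 s=1 t=1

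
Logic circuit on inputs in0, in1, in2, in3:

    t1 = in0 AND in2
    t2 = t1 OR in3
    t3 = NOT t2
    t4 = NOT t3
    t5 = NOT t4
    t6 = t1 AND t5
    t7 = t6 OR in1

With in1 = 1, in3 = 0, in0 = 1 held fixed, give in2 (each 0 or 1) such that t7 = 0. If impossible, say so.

With in1 = 1, in3 = 0, in0 = 1 fixed, none of the 2 settings of in2 give t7 = 0.
For example, with in2=1:
t1 = in0 AND in2 = 1 AND 1 = 1
t2 = t1 OR in3 = 1 OR 0 = 1
t3 = NOT t2 = NOT 1 = 0
t4 = NOT t3 = NOT 0 = 1
t5 = NOT t4 = NOT 1 = 0
t6 = t1 AND t5 = 1 AND 0 = 0
t7 = t6 OR in1 = 0 OR 1 = 1
giving t7 = 1 ≠ 0.

no solution exists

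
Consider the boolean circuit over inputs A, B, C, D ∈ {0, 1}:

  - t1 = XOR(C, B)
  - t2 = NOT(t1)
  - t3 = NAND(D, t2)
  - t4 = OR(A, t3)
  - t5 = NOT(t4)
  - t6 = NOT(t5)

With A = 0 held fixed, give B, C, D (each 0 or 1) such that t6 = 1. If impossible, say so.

B=1, C=0, D=0

t6 = NOT(t5) must be 1, so t5 = 0.
Check with A = 0 and B=1, C=0, D=0:
t1 = XOR(C, B) = XOR(0, 1) = 1
t2 = NOT(t1) = NOT 1 = 0
t3 = NAND(D, t2) = NAND(0, 0) = 1
t4 = OR(A, t3) = OR(0, 1) = 1
t5 = NOT(t4) = NOT 1 = 0
t6 = NOT(t5) = NOT 0 = 1
So t6 = 1.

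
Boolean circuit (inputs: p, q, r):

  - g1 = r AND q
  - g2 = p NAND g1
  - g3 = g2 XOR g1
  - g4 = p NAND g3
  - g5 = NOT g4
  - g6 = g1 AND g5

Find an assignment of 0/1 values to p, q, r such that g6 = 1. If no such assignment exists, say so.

p=1 q=1 r=1

g6 = g1 AND g5 must be 1, so both g1 = 1 and g5 = 1.
Check with p=1 q=1 r=1:
g1 = r AND q = 1 AND 1 = 1
g2 = p NAND g1 = 1 NAND 1 = 0
g3 = g2 XOR g1 = 0 XOR 1 = 1
g4 = p NAND g3 = 1 NAND 1 = 0
g5 = NOT g4 = NOT 0 = 1
g6 = g1 AND g5 = 1 AND 1 = 1
So g6 = 1 as required.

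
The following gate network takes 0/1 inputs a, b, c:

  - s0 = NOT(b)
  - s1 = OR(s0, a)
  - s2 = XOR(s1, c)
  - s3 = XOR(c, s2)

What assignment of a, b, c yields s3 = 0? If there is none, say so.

a=0, b=1, c=1

Check with a=0, b=1, c=1:
s0 = NOT(b) = NOT 1 = 0
s1 = OR(s0, a) = OR(0, 0) = 0
s2 = XOR(s1, c) = XOR(0, 1) = 1
s3 = XOR(c, s2) = XOR(1, 1) = 0
So s3 = 0 as required.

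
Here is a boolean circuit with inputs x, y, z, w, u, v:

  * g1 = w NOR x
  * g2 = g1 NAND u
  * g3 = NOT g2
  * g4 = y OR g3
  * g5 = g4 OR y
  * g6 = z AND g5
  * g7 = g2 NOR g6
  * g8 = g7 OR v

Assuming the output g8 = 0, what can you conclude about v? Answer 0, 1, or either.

0

g8 = g7 OR v must be 0, so both g7 = 0 and v = 0.
g7 = g2 NOR g6 must be 0, so at least one of g2, g6 is 1.
Every assignment with g8 = 0 has v = 0; there are 30 such assignment(s).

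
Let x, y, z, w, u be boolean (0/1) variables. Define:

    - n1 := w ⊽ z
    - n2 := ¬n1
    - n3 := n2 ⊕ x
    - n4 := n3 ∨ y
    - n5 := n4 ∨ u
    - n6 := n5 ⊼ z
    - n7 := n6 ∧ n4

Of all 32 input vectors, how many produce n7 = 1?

n7 = n6 ∧ n4 must be 1, so both n6 = 1 and n4 = 1.
n6 = n5 ⊼ z must be 1, so at least one of n5, z is 0.
Enumerating the 32 input combinations, 12 give n7 = 1 and 20 give n7 = 0.

12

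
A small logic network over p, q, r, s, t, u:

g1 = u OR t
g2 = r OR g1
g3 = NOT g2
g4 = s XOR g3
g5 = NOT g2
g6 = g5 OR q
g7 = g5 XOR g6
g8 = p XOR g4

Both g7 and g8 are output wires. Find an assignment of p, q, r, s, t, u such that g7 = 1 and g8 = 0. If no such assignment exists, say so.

Check with p=0, q=1, r=1, s=0, t=0, u=1:
g1 = u OR t = 1 OR 0 = 1
g2 = r OR g1 = 1 OR 1 = 1
g3 = NOT g2 = NOT 1 = 0
g4 = s XOR g3 = 0 XOR 0 = 0
g5 = NOT g2 = NOT 1 = 0
g6 = g5 OR q = 0 OR 1 = 1
g7 = g5 XOR g6 = 0 XOR 1 = 1
g8 = p XOR g4 = 0 XOR 0 = 0
So g7 = 1 and g8 = 0.

p=0, q=1, r=1, s=0, t=0, u=1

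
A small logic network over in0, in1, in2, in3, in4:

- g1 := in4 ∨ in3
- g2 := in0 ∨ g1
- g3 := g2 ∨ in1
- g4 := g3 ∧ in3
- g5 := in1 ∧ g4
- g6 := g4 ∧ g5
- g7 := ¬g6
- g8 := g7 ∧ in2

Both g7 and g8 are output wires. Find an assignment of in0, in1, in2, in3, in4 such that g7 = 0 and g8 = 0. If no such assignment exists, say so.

in0=1, in1=1, in2=1, in3=1, in4=0

Check with in0=1, in1=1, in2=1, in3=1, in4=0:
g1 = in4 ∨ in3 = 0 ∨ 1 = 1
g2 = in0 ∨ g1 = 1 ∨ 1 = 1
g3 = g2 ∨ in1 = 1 ∨ 1 = 1
g4 = g3 ∧ in3 = 1 ∧ 1 = 1
g5 = in1 ∧ g4 = 1 ∧ 1 = 1
g6 = g4 ∧ g5 = 1 ∧ 1 = 1
g7 = ¬g6 = ¬1 = 0
g8 = g7 ∧ in2 = 0 ∧ 1 = 0
So g7 = 0 and g8 = 0.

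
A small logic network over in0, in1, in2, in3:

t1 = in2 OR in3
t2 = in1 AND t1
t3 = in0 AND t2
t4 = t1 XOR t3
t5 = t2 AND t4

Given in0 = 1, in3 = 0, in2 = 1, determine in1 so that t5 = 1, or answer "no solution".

With in0 = 1, in3 = 0, in2 = 1 fixed, none of the 2 settings of in1 give t5 = 1.
For example, with in1=0:
t1 = in2 OR in3 = 1 OR 0 = 1
t2 = in1 AND t1 = 0 AND 1 = 0
t3 = in0 AND t2 = 1 AND 0 = 0
t4 = t1 XOR t3 = 1 XOR 0 = 1
t5 = t2 AND t4 = 0 AND 1 = 0
giving t5 = 0 ≠ 1.

no solution exists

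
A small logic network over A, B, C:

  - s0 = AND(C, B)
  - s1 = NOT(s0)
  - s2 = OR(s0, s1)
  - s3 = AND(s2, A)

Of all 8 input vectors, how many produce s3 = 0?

s3 = AND(s2, A) must be 0, so at least one of s2, A is 0.
Satisfying assignments:
  A=0, B=0, C=0
  A=0, B=0, C=1
  A=0, B=1, C=0
  A=0, B=1, C=1

4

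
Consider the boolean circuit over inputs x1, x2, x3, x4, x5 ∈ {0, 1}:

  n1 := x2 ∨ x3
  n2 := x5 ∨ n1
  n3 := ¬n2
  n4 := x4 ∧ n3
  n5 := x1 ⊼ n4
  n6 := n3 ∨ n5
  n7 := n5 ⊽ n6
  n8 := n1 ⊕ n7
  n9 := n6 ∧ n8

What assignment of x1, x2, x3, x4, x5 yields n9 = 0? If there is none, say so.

n9 = n6 ∧ n8 must be 0, so at least one of n6, n8 is 0.
Check with x1=0 x2=0 x3=0 x4=0 x5=1:
n1 = x2 ∨ x3 = 0 ∨ 0 = 0
n2 = x5 ∨ n1 = 1 ∨ 0 = 1
n3 = ¬n2 = ¬1 = 0
n4 = x4 ∧ n3 = 0 ∧ 0 = 0
n5 = x1 ⊼ n4 = 0 ⊼ 0 = 1
n6 = n3 ∨ n5 = 0 ∨ 1 = 1
n7 = n5 ⊽ n6 = 1 ⊽ 1 = 0
n8 = n1 ⊕ n7 = 0 ⊕ 0 = 0
n9 = n6 ∧ n8 = 1 ∧ 0 = 0
So n9 = 0 as required.

x1=0 x2=0 x3=0 x4=0 x5=1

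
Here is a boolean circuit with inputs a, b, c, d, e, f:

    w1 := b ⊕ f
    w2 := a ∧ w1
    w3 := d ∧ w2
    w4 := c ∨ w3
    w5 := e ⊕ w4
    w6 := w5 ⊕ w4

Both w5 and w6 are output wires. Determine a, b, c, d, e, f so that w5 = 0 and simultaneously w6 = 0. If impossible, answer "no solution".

Check with a=1 b=0 c=0 d=1 e=0 f=0:
w1 = b ⊕ f = 0 ⊕ 0 = 0
w2 = a ∧ w1 = 1 ∧ 0 = 0
w3 = d ∧ w2 = 1 ∧ 0 = 0
w4 = c ∨ w3 = 0 ∨ 0 = 0
w5 = e ⊕ w4 = 0 ⊕ 0 = 0
w6 = w5 ⊕ w4 = 0 ⊕ 0 = 0
So w5 = 0 and w6 = 0.

a=1 b=0 c=0 d=1 e=0 f=0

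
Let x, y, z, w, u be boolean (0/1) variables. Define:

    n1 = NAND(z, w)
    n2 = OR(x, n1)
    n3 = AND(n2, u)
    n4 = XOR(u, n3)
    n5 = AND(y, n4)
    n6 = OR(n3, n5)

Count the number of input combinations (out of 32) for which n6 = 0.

n6 = OR(n3, n5) must be 0, so both n3 = 0 and n5 = 0.
Enumerating the 32 input combinations, 17 give n6 = 0 and 15 give n6 = 1.

17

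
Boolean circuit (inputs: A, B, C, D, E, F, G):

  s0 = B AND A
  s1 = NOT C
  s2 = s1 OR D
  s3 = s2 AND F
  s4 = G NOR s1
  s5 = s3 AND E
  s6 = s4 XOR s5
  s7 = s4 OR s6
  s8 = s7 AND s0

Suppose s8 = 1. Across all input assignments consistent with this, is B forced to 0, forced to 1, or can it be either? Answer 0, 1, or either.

s8 = s7 AND s0 must be 1, so both s7 = 1 and s0 = 1.
s7 = s4 OR s6 must be 1, so at least one of s4, s6 is 1.
Every assignment with s8 = 1 has B = 1; there are 13 such assignment(s).

1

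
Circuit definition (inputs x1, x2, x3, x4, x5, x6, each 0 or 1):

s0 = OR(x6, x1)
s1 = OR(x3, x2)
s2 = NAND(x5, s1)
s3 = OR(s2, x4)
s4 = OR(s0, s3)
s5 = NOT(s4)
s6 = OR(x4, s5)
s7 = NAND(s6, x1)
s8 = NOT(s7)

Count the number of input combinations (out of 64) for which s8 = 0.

s8 = NOT(s7) must be 0, so s7 = 1.
s7 = NAND(s6, x1) must be 1, so at least one of s6, x1 is 0.
Enumerating the 64 input combinations, 48 give s8 = 0 and 16 give s8 = 1.

48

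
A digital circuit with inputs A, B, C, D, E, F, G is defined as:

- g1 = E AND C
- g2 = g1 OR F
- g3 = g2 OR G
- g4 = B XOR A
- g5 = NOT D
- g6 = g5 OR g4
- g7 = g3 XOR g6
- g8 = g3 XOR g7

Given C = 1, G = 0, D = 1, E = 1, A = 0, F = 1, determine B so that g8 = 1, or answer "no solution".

B=1

g8 = g3 XOR g7 must be 1, so g3 and g7 differ.
Check with C = 1, G = 0, D = 1, E = 1, A = 0, F = 1 and B=1:
g1 = E AND C = 1 AND 1 = 1
g2 = g1 OR F = 1 OR 1 = 1
g3 = g2 OR G = 1 OR 0 = 1
g4 = B XOR A = 1 XOR 0 = 1
g5 = NOT D = NOT 1 = 0
g6 = g5 OR g4 = 0 OR 1 = 1
g7 = g3 XOR g6 = 1 XOR 1 = 0
g8 = g3 XOR g7 = 1 XOR 0 = 1
So g8 = 1.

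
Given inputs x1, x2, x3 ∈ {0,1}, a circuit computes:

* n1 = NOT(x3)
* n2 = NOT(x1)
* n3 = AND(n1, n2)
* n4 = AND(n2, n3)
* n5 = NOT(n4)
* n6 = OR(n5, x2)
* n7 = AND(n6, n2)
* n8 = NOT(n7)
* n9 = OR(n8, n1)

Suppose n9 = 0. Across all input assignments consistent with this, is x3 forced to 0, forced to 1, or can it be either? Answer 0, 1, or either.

1

n9 = OR(n8, n1) must be 0, so both n8 = 0 and n1 = 0.
Every assignment with n9 = 0 has x3 = 1; there are 2 such assignment(s).
  x1=0, x2=0, x3=1
  x1=0, x2=1, x3=1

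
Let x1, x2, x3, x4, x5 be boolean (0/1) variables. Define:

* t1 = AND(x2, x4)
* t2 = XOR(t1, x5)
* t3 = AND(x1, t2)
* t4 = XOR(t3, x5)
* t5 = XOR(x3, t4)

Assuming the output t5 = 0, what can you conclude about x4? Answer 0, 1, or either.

Both values of x4 occur among assignments with t5 = 0:
  x4=0: x1=0, x2=0, x3=0, x4=0, x5=0
  x4=1: x1=0, x2=0, x3=0, x4=1, x5=0

either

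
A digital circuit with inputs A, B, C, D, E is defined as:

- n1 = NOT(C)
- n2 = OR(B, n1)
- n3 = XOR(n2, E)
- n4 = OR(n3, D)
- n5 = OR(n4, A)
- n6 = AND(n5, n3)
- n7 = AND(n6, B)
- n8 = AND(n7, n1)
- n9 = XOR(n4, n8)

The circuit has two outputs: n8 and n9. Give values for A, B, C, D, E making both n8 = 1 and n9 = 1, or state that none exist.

no solution exists

Across all 32 input combinations, none give both n8 = 1 and n9 = 1.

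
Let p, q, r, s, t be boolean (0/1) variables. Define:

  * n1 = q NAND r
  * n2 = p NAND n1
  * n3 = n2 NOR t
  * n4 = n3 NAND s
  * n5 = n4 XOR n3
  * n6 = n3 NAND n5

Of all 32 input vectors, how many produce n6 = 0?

n6 = n3 NAND n5 must be 0, so both n3 = 1 and n5 = 1.
Satisfying assignments:
  p=1, q=0, r=0, s=1, t=0
  p=1, q=0, r=1, s=1, t=0
  p=1, q=1, r=0, s=1, t=0

3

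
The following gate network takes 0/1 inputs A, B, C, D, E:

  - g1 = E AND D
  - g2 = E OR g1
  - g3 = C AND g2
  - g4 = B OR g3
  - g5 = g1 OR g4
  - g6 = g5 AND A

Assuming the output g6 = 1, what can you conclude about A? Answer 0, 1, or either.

g6 = g5 AND A must be 1, so both g5 = 1 and A = 1.
g5 = g1 OR g4 must be 1, so at least one of g1, g4 is 1.
Every assignment with g6 = 1 has A = 1; there are 11 such assignment(s).

1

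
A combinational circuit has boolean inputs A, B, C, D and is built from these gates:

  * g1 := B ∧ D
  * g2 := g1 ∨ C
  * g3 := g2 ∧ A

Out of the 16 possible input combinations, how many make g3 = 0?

g3 = g2 ∧ A must be 0, so at least one of g2, A is 0.
Enumerating the 16 input combinations, 11 give g3 = 0 and 5 give g3 = 1.

11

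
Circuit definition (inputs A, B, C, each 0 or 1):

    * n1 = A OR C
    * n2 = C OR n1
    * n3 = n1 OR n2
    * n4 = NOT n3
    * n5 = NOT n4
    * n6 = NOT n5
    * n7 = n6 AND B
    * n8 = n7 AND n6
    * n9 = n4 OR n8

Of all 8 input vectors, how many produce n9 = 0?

6

n9 = n4 OR n8 must be 0, so both n4 = 0 and n8 = 0.
n4 = NOT n3 must be 0, so n3 = 1.
Enumerating the 8 input combinations, 6 give n9 = 0 and 2 give n9 = 1.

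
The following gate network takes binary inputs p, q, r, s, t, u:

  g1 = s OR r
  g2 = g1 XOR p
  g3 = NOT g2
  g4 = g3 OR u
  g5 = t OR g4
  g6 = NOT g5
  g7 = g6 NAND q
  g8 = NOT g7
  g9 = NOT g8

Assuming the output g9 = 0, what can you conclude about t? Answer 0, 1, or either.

0

g9 = NOT g8 must be 0, so g8 = 1.
g8 = NOT g7 must be 1, so g7 = 0.
g7 = g6 NAND q must be 0, so both g6 = 1 and q = 1.
Every assignment with g9 = 0 has t = 0; there are 4 such assignment(s).
  p=0, q=1, r=0, s=1, t=0, u=0
  p=0, q=1, r=1, s=0, t=0, u=0
  p=0, q=1, r=1, s=1, t=0, u=0
  p=1, q=1, r=0, s=0, t=0, u=0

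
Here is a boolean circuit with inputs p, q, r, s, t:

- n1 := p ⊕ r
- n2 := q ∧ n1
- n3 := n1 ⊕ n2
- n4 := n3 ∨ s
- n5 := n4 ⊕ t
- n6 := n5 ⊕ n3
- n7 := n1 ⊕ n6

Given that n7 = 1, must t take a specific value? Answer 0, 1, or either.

Both values of t occur among assignments with n7 = 1:
  t=0: p=0, q=0, r=0, s=1, t=0
  t=1: p=0, q=0, r=0, s=0, t=1

either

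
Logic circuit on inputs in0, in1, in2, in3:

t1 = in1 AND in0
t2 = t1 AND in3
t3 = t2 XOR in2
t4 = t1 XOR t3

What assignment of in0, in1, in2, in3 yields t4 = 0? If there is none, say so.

in0=0, in1=1, in2=0, in3=1

t4 = t1 XOR t3 must be 0, so t1 and t3 are equal.
Check with in0=0, in1=1, in2=0, in3=1:
t1 = in1 AND in0 = 1 AND 0 = 0
t2 = t1 AND in3 = 0 AND 1 = 0
t3 = t2 XOR in2 = 0 XOR 0 = 0
t4 = t1 XOR t3 = 0 XOR 0 = 0
So t4 = 0 as required.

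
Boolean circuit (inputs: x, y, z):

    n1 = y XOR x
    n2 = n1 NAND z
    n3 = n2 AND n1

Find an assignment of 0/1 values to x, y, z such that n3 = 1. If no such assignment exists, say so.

x=0 y=1 z=0

n3 = n2 AND n1 must be 1, so both n2 = 1 and n1 = 1.
Check with x=0 y=1 z=0:
n1 = y XOR x = 1 XOR 0 = 1
n2 = n1 NAND z = 1 NAND 0 = 1
n3 = n2 AND n1 = 1 AND 1 = 1
So n3 = 1 as required.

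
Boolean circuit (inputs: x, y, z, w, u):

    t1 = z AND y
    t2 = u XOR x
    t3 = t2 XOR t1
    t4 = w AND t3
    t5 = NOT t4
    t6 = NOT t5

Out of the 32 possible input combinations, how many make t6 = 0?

24

t6 = NOT t5 must be 0, so t5 = 1.
Enumerating the 32 input combinations, 24 give t6 = 0 and 8 give t6 = 1.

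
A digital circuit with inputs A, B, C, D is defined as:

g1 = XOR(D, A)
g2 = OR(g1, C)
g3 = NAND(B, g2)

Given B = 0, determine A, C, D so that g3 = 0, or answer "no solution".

no solution exists

With B = 0 fixed, none of the 8 settings of A, C, D give g3 = 0.
For example, with A=1, C=1, D=1:
g1 = XOR(D, A) = XOR(1, 1) = 0
g2 = OR(g1, C) = OR(0, 1) = 1
g3 = NAND(B, g2) = NAND(0, 1) = 1
giving g3 = 1 ≠ 0.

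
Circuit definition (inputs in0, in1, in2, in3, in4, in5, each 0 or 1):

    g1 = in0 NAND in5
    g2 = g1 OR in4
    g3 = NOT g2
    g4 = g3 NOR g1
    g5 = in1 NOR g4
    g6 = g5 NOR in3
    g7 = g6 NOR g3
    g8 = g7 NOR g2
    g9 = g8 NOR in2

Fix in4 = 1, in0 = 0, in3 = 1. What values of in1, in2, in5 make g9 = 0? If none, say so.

g9 = g8 NOR in2 must be 0, so at least one of g8, in2 is 1.
Check with in4 = 1, in0 = 0, in3 = 1 and in1=0, in2=1, in5=1:
g1 = in0 NAND in5 = 0 NAND 1 = 1
g2 = g1 OR in4 = 1 OR 1 = 1
g3 = NOT g2 = NOT 1 = 0
g4 = g3 NOR g1 = 0 NOR 1 = 0
g5 = in1 NOR g4 = 0 NOR 0 = 1
g6 = g5 NOR in3 = 1 NOR 1 = 0
g7 = g6 NOR g3 = 0 NOR 0 = 1
g8 = g7 NOR g2 = 1 NOR 1 = 0
g9 = g8 NOR in2 = 0 NOR 1 = 0
So g9 = 0.

in1=0 in2=1 in5=1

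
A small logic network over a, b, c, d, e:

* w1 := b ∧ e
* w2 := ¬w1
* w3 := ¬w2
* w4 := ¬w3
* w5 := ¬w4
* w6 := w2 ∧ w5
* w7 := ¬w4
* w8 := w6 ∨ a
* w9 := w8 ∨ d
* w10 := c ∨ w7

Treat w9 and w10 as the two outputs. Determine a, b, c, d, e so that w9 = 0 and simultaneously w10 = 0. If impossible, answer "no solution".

Check with a=0, b=1, c=0, d=0, e=0:
w1 = b ∧ e = 1 ∧ 0 = 0
w2 = ¬w1 = ¬0 = 1
w3 = ¬w2 = ¬1 = 0
w4 = ¬w3 = ¬0 = 1
w5 = ¬w4 = ¬1 = 0
w6 = w2 ∧ w5 = 1 ∧ 0 = 0
w7 = ¬w4 = ¬1 = 0
w8 = w6 ∨ a = 0 ∨ 0 = 0
w9 = w8 ∨ d = 0 ∨ 0 = 0
w10 = c ∨ w7 = 0 ∨ 0 = 0
So w9 = 0 and w10 = 0.

a=0, b=1, c=0, d=0, e=0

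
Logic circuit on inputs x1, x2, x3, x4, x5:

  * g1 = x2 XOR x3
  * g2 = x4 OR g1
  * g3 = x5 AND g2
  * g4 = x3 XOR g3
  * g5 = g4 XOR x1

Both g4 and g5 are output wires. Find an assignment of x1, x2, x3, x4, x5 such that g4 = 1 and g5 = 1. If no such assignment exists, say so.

x1=0, x2=1, x3=1, x4=1, x5=0

Check with x1=0, x2=1, x3=1, x4=1, x5=0:
g1 = x2 XOR x3 = 1 XOR 1 = 0
g2 = x4 OR g1 = 1 OR 0 = 1
g3 = x5 AND g2 = 0 AND 1 = 0
g4 = x3 XOR g3 = 1 XOR 0 = 1
g5 = g4 XOR x1 = 1 XOR 0 = 1
So g4 = 1 and g5 = 1.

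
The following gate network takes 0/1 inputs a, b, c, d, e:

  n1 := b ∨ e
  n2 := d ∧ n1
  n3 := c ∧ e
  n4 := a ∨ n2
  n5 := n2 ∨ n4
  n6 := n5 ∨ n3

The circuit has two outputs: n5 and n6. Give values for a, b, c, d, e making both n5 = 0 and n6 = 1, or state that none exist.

a=0, b=0, c=1, d=0, e=1

Check with a=0, b=0, c=1, d=0, e=1:
n1 = b ∨ e = 0 ∨ 1 = 1
n2 = d ∧ n1 = 0 ∧ 1 = 0
n3 = c ∧ e = 1 ∧ 1 = 1
n4 = a ∨ n2 = 0 ∨ 0 = 0
n5 = n2 ∨ n4 = 0 ∨ 0 = 0
n6 = n5 ∨ n3 = 0 ∨ 1 = 1
So n5 = 0 and n6 = 1.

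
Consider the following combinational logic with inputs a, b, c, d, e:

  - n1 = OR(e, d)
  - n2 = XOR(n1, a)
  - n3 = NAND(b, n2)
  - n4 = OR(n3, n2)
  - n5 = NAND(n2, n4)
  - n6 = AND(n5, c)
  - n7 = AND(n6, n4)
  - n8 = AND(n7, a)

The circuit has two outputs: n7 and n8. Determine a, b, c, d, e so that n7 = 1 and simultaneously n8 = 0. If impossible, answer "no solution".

Check with a=0 b=1 c=1 d=0 e=0:
n1 = OR(e, d) = OR(0, 0) = 0
n2 = XOR(n1, a) = XOR(0, 0) = 0
n3 = NAND(b, n2) = NAND(1, 0) = 1
n4 = OR(n3, n2) = OR(1, 0) = 1
n5 = NAND(n2, n4) = NAND(0, 1) = 1
n6 = AND(n5, c) = AND(1, 1) = 1
n7 = AND(n6, n4) = AND(1, 1) = 1
n8 = AND(n7, a) = AND(1, 0) = 0
So n7 = 1 and n8 = 0.

a=0 b=1 c=1 d=0 e=0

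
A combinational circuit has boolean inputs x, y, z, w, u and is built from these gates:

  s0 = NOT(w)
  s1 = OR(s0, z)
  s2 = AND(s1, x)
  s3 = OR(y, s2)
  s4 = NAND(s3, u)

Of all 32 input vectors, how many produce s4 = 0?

11

s4 = NAND(s3, u) must be 0, so both s3 = 1 and u = 1.
s3 = OR(y, s2) must be 1, so at least one of y, s2 is 1.
Enumerating the 32 input combinations, 11 give s4 = 0 and 21 give s4 = 1.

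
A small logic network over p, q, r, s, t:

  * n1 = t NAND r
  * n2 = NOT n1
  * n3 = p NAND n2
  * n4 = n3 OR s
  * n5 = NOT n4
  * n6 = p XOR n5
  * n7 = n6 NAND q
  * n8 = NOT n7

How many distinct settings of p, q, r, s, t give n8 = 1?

n8 = NOT n7 must be 1, so n7 = 0.
n7 = n6 NAND q must be 0, so both n6 = 1 and q = 1.
n6 = p XOR n5 must be 1, so p and n5 differ.
Enumerating the 32 input combinations, 7 give n8 = 1 and 25 give n8 = 0.

7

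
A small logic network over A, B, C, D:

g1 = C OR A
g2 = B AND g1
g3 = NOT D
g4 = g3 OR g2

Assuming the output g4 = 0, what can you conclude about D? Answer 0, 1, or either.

1

g4 = g3 OR g2 must be 0, so both g3 = 0 and g2 = 0.
Every assignment with g4 = 0 has D = 1; there are 5 such assignment(s).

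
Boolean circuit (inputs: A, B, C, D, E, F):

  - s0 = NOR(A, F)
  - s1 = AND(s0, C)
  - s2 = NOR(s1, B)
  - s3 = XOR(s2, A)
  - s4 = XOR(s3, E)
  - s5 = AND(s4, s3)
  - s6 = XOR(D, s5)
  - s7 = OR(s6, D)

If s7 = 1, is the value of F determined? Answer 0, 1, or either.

either

Both values of F occur among assignments with s7 = 1:
  F=0: A=0, B=0, C=0, D=0, E=0, F=0
  F=1: A=0, B=0, C=0, D=0, E=0, F=1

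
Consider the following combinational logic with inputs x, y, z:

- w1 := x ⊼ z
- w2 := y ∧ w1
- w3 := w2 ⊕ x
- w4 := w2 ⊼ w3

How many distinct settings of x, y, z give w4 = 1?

6

w4 = w2 ⊼ w3 must be 1, so at least one of w2, w3 is 0.
Satisfying assignments:
  x=0, y=0, z=0
  x=0, y=0, z=1
  x=1, y=0, z=0
  x=1, y=0, z=1
  x=1, y=1, z=0
  x=1, y=1, z=1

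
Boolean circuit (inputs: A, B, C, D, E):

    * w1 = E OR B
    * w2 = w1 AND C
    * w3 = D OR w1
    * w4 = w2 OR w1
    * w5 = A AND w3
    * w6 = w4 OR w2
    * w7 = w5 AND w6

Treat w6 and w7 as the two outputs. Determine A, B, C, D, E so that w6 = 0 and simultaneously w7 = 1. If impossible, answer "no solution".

Across all 32 input combinations, none give both w6 = 0 and w7 = 1.

no solution exists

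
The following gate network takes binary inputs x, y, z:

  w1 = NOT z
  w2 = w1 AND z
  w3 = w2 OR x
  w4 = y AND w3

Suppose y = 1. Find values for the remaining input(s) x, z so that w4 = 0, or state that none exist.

w4 = y AND w3 must be 0, so at least one of y, w3 is 0.
Check with y = 1 and x=0, z=0:
w1 = NOT z = NOT 0 = 1
w2 = w1 AND z = 1 AND 0 = 0
w3 = w2 OR x = 0 OR 0 = 0
w4 = y AND w3 = 1 AND 0 = 0
So w4 = 0.

x=0, z=0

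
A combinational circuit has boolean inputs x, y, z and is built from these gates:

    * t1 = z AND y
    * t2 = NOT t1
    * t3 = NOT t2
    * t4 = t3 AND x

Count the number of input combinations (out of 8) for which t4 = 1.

1

t4 = t3 AND x must be 1, so both t3 = 1 and x = 1.
t3 = NOT t2 must be 1, so t2 = 0.
t2 = NOT t1 must be 0, so t1 = 1.
Enumerating the 8 input combinations, 1 give t4 = 1 and 7 give t4 = 0.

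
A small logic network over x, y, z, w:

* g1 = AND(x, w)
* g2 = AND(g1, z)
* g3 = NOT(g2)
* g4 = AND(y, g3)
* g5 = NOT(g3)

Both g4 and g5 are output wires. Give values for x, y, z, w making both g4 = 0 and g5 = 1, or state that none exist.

x=1, y=1, z=1, w=1

Check with x=1, y=1, z=1, w=1:
g1 = AND(x, w) = AND(1, 1) = 1
g2 = AND(g1, z) = AND(1, 1) = 1
g3 = NOT(g2) = NOT 1 = 0
g4 = AND(y, g3) = AND(1, 0) = 0
g5 = NOT(g3) = NOT 0 = 1
So g4 = 0 and g5 = 1.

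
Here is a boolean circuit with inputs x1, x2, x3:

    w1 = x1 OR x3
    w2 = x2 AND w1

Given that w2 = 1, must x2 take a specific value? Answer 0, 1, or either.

w2 = x2 AND w1 must be 1, so both x2 = 1 and w1 = 1.
w1 = x1 OR x3 must be 1, so at least one of x1, x3 is 1.
Every assignment with w2 = 1 has x2 = 1; there are 3 such assignment(s).
  x1=0, x2=1, x3=1
  x1=1, x2=1, x3=0
  x1=1, x2=1, x3=1

1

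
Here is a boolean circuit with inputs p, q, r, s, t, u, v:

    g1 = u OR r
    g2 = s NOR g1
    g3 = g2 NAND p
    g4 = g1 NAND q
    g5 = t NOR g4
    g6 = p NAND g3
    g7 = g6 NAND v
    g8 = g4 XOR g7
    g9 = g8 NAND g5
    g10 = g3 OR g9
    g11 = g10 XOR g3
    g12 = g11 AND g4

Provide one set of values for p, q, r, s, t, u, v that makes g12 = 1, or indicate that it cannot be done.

Check with p=1, q=0, r=0, s=0, t=1, u=0, v=0:
g1 = u OR r = 0 OR 0 = 0
g2 = s NOR g1 = 0 NOR 0 = 1
g3 = g2 NAND p = 1 NAND 1 = 0
g4 = g1 NAND q = 0 NAND 0 = 1
g5 = t NOR g4 = 1 NOR 1 = 0
g6 = p NAND g3 = 1 NAND 0 = 1
g7 = g6 NAND v = 1 NAND 0 = 1
g8 = g4 XOR g7 = 1 XOR 1 = 0
g9 = g8 NAND g5 = 0 NAND 0 = 1
g10 = g3 OR g9 = 0 OR 1 = 1
g11 = g10 XOR g3 = 1 XOR 0 = 1
g12 = g11 AND g4 = 1 AND 1 = 1
So g12 = 1 as required.

p=1, q=0, r=0, s=0, t=1, u=0, v=0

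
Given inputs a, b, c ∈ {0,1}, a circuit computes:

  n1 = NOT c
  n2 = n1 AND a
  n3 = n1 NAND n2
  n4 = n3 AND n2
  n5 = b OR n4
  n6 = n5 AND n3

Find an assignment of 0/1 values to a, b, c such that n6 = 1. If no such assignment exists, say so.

a=1, b=1, c=1

n6 = n5 AND n3 must be 1, so both n5 = 1 and n3 = 1.
n5 = b OR n4 must be 1, so at least one of b, n4 is 1.
Check with a=1, b=1, c=1:
n1 = NOT c = NOT 1 = 0
n2 = n1 AND a = 0 AND 1 = 0
n3 = n1 NAND n2 = 0 NAND 0 = 1
n4 = n3 AND n2 = 1 AND 0 = 0
n5 = b OR n4 = 1 OR 0 = 1
n6 = n5 AND n3 = 1 AND 1 = 1
So n6 = 1 as required.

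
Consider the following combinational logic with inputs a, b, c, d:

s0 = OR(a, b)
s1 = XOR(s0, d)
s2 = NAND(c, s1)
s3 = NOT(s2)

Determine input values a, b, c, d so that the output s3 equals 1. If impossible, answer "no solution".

s3 = NOT(s2) must be 1, so s2 = 0.
s2 = NAND(c, s1) must be 0, so both c = 1 and s1 = 1.
s1 = XOR(s0, d) must be 1, so s0 and d differ.
Check with a=0 b=1 c=1 d=0:
s0 = OR(a, b) = OR(0, 1) = 1
s1 = XOR(s0, d) = XOR(1, 0) = 1
s2 = NAND(c, s1) = NAND(1, 1) = 0
s3 = NOT(s2) = NOT 0 = 1
So s3 = 1 as required.

a=0 b=1 c=1 d=0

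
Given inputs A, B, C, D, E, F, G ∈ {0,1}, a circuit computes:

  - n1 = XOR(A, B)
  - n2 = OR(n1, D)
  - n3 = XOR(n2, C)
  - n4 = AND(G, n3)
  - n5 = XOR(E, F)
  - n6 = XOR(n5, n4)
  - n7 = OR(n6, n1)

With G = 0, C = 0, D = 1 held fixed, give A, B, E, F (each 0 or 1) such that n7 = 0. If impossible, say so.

A=0, B=0, E=1, F=1

n7 = OR(n6, n1) must be 0, so both n6 = 0 and n1 = 0.
n6 = XOR(n5, n4) must be 0, so n5 and n4 are equal.
Check with G = 0, C = 0, D = 1 and A=0, B=0, E=1, F=1:
n1 = XOR(A, B) = XOR(0, 0) = 0
n2 = OR(n1, D) = OR(0, 1) = 1
n3 = XOR(n2, C) = XOR(1, 0) = 1
n4 = AND(G, n3) = AND(0, 1) = 0
n5 = XOR(E, F) = XOR(1, 1) = 0
n6 = XOR(n5, n4) = XOR(0, 0) = 0
n7 = OR(n6, n1) = OR(0, 0) = 0
So n7 = 0.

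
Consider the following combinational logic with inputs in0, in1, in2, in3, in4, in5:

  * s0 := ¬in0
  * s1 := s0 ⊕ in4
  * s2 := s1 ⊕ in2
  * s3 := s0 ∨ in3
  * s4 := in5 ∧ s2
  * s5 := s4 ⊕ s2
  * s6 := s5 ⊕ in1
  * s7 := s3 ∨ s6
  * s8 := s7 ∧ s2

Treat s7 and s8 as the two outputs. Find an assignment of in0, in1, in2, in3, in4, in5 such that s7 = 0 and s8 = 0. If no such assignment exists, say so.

Check with in0=1, in1=0, in2=0, in3=0, in4=0, in5=0:
s0 = ¬in0 = ¬1 = 0
s1 = s0 ⊕ in4 = 0 ⊕ 0 = 0
s2 = s1 ⊕ in2 = 0 ⊕ 0 = 0
s3 = s0 ∨ in3 = 0 ∨ 0 = 0
s4 = in5 ∧ s2 = 0 ∧ 0 = 0
s5 = s4 ⊕ s2 = 0 ⊕ 0 = 0
s6 = s5 ⊕ in1 = 0 ⊕ 0 = 0
s7 = s3 ∨ s6 = 0 ∨ 0 = 0
s8 = s7 ∧ s2 = 0 ∧ 0 = 0
So s7 = 0 and s8 = 0.

in0=1, in1=0, in2=0, in3=0, in4=0, in5=0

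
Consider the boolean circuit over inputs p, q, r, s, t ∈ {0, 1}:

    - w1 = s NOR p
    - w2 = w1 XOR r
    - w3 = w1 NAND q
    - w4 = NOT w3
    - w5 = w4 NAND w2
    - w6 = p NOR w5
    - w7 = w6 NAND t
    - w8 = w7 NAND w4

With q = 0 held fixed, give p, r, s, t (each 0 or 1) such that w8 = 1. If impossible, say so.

w8 = w7 NAND w4 must be 1, so at least one of w7, w4 is 0.
Check with q = 0 and p=1, r=0, s=0, t=0:
w1 = s NOR p = 0 NOR 1 = 0
w2 = w1 XOR r = 0 XOR 0 = 0
w3 = w1 NAND q = 0 NAND 0 = 1
w4 = NOT w3 = NOT 1 = 0
w5 = w4 NAND w2 = 0 NAND 0 = 1
w6 = p NOR w5 = 1 NOR 1 = 0
w7 = w6 NAND t = 0 NAND 0 = 1
w8 = w7 NAND w4 = 1 NAND 0 = 1
So w8 = 1.

p=1, r=0, s=0, t=0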